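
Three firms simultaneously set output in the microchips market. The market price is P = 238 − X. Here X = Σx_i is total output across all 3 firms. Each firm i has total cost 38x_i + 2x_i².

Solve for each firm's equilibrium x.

A representative firm's profit is π_i = x_i(238 − X) − 38x_i − 2x_i², with X = x_i + Σ_{j≠i} x_j.
First-order condition: 200 − 6x_i − Σ_{j≠i} x_j = 0.
Imposing symmetry (x_j = x for all j) turns Σ_{j≠i} x_j into 2x, so 200 = 8x and x = 25.

25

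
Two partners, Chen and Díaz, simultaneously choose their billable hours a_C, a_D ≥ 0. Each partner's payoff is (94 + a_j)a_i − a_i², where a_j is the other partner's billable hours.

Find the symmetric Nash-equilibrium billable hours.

Chen's payoff is (94 + a_D)a_C − a_C².
∂π/∂a_C = 94 + a_D − 2a_C = 0, so a_C = 47 + 0.5a_D.
The game is symmetric, so in equilibrium a_D = a_C: the reaction function gives 0.5a_C = 47, hence a_C = 94.

94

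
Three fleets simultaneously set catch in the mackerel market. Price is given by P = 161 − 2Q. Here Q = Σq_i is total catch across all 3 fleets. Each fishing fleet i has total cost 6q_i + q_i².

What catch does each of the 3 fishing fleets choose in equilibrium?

A representative fishing fleet's profit is π_i = q_i(161 − 2Q) − 6q_i − q_i², with Q = q_i + Σ_{j≠i} q_j.
First-order condition: 155 − 6q_i − 2Σ_{j≠i} q_j = 0.
With identical fishing fleets, set every q_j = q: then 155 − 6q − 4q = 0, i.e. q = 155/10 = 15.5.

15.5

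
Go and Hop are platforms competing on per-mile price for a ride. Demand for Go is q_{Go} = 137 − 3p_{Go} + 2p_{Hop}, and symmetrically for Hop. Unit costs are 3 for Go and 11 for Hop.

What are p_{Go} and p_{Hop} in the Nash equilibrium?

38, 41

Go's profit: π = (p_{Go} − 3)(137 − 3p_{Go} + 2p_{Hop}).
∂π/∂p_{Go} = 146 − 6p_{Go} + 2p_{Hop} = 0 ⇒ p_{Go} = 73/3 + (1/3)p_{Hop}.
Similarly p_{Hop} = 85/3 + (1/3)p_{Go}.
Solving the two reaction functions simultaneously: (1 − (1/3)(1/3))p_{Go} = 73/3 + (1/3)·(85/3), so (8/9)p_{Go} = 304/9 and p_{Go} = 38.
Then p_{Hop} = 85/3 + (1/3)·38 = 41.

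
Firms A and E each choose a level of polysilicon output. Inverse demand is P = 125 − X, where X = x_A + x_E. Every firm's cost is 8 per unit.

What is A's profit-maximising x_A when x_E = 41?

38

Firm A's profit: π = x_A(125 − (x_A + x_E)) − 8x_A.
∂π/∂x_A = 117 − 2x_A − x_E = 0, so x_A = 58.5 − 0.5x_E.
At x_E = 41: x_A = 58.5 − 0.5·41 = 38.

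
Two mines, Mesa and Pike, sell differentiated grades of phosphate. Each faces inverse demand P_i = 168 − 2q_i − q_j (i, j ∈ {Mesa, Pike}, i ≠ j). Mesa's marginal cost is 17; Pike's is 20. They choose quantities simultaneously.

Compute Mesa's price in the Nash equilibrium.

Mine Mesa's profit: π = q_{Mesa}(168 − 2q_{Mesa} − q_{Pike}) − 17q_{Mesa}.
∂π/∂q_{Mesa} = 151 − 4q_{Mesa} − q_{Pike} = 0 ⇒ q_{Mesa} = 37.75 − 0.25q_{Pike}.
Similarly q_{Pike} = 37 − 0.25q_{Mesa}.
Substituting the second reaction function into the first: q_{Mesa} = 37.75 − 0.25(37 − 0.25q_{Mesa}), which gives 0.9375q_{Mesa} = 28.5 ⇒ q_{Mesa} = 30.4.
Then q_{Pike} = 37 − 0.25·30.4 = 29.4.
P_{Mesa} = 168 − 2·30.4 − 29.4 = 77.8.

77.8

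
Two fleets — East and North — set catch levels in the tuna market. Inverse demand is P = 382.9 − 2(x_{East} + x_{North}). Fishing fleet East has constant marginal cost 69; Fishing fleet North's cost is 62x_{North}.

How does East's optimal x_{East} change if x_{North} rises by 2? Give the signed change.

-1

Fishing fleet East's profit: π = x_{East}(382.9 − 2(x_{East} + x_{North})) − 69x_{East}.
∂π/∂x_{East} = 313.9 − 4x_{East} − 2x_{North} = 0, so x_{East} = 78.475 − 0.5x_{North}.
The reaction-function slope is −0.5, so a 2-unit rise in x_{North} moves x_{East} by −0.5 × 2 = −1. East's best response falls — the actions are strategic substitutes.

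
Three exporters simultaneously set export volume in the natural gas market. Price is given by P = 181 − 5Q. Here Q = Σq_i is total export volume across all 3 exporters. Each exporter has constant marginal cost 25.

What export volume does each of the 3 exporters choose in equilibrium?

7.8

A representative exporter's profit is π_i = q_i(181 − 5Q) − 25q_i, with Q = q_i + Σ_{j≠i} q_j.
First-order condition: 156 − 10q_i − 5Σ_{j≠i} q_j = 0.
In a symmetric equilibrium every exporter chooses the same q, so Σ_{j≠i} q_j = 2q. The condition becomes 156 − 20q = 0, giving q = 156/20 = 7.8.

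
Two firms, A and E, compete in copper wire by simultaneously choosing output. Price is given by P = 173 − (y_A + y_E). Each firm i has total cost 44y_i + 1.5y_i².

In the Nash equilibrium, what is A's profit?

1155.625

Firm A's profit: π = y_A(173 − (y_A + y_E)) − 44y_A − 1.5y_A².
∂π/∂y_A = 129 − 5y_A − y_E = 0, so y_A = 25.8 − 0.2y_E.
The game is symmetric, so in equilibrium y_E = y_A: the reaction function gives 1.2y_A = 25.8, hence y_A = 21.5.
Price P = 173 − 43 = 130.
A's profit: (130 − 44)·21.5 − 1.5(21.5)² = 1155.625.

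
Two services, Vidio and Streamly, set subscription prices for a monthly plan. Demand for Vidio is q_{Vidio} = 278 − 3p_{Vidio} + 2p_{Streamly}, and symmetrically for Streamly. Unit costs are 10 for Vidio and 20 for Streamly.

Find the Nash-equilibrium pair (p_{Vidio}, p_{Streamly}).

Vidio's profit: π = (p_{Vidio} − 10)(278 − 3p_{Vidio} + 2p_{Streamly}).
∂π/∂p_{Vidio} = 308 − 6p_{Vidio} + 2p_{Streamly} = 0 ⇒ p_{Vidio} = 154/3 + (1/3)p_{Streamly}.
Similarly p_{Streamly} = 169/3 + (1/3)p_{Vidio}.
Solving the two reaction functions simultaneously: (1 − (1/3)(1/3))p_{Vidio} = 154/3 + (1/3)·(169/3), so (8/9)p_{Vidio} = 631/9 and p_{Vidio} = 78.875.
Then p_{Streamly} = 169/3 + (1/3)·78.875 = 82.625.

78.875, 82.625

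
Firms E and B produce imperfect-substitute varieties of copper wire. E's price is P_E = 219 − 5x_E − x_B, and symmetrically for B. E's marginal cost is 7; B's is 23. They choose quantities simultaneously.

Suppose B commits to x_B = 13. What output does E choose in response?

Firm E's profit: π = x_E(219 − 5x_E − x_B) − 7x_E.
∂π/∂x_E = 212 − 10x_E − x_B = 0 ⇒ x_E = 21.2 − 0.1x_B.
At x_B = 13: x_E = 21.2 − 0.1·13 = 19.9.

19.9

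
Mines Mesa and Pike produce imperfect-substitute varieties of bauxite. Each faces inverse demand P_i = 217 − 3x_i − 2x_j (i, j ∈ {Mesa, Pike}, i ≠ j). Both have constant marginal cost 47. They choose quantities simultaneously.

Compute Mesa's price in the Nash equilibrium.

Mine Mesa's profit: π = x_{Mesa}(217 − 3x_{Mesa} − 2x_{Pike}) − 47x_{Mesa}.
∂π/∂x_{Mesa} = 170 − 6x_{Mesa} − 2x_{Pike} = 0 ⇒ x_{Mesa} = 85/3 − (1/3)x_{Pike}.
The game is symmetric, so in equilibrium x_{Pike} = x_{Mesa}: the reaction function gives (4/3)x_{Mesa} = 85/3, hence x_{Mesa} = 21.25.
P_{Mesa} = 217 − 3·21.25 − 2·21.25 = 110.75.

110.75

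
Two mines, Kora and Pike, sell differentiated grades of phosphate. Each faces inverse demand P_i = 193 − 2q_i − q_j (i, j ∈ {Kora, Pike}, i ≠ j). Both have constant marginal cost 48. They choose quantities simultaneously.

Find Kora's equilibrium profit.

1682

Mine Kora's profit: π = q_{Kora}(193 − 2q_{Kora} − q_{Pike}) − 48q_{Kora}.
∂π/∂q_{Kora} = 145 − 4q_{Kora} − q_{Pike} = 0 ⇒ q_{Kora} = 36.25 − 0.25q_{Pike}.
Setting q_{Kora} = q_{Pike} in the reaction function: q_{Kora} = 36.25 − 0.25q_{Kora}, so q_{Kora} = 36.25 / 1.25 = 29.
P_{Kora} = 193 − 2·29 − 29 = 106.
Profit = (106 − 48)·29 = 1682.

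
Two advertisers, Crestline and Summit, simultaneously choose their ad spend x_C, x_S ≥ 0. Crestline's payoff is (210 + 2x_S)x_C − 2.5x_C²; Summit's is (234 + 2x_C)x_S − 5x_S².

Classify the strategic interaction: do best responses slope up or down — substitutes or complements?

strategic complements

Expanding Crestline's payoff: 210x_C + 2x_Sx_C − 2.5x_C².
∂π/∂x_C = 210 + 2x_S − 5x_C = 0, so x_C = 42 + 0.4x_S.
The best-response slope dx_C/dx_S = 0.4 > 0: the reaction function is upward-sloping, so the choices are strategic complements.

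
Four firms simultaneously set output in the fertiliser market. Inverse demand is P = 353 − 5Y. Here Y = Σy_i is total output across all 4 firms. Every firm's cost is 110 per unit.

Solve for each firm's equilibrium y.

9.72

A representative firm's profit is π_i = y_i(353 − 5Y) − 110y_i, with Y = y_i + Σ_{j≠i} y_j.
First-order condition: 243 − 10y_i − 5Σ_{j≠i} y_j = 0.
With identical firms, set every y_j = y: then 243 − 10y − 15y = 0, i.e. y = 243/25 = 9.72.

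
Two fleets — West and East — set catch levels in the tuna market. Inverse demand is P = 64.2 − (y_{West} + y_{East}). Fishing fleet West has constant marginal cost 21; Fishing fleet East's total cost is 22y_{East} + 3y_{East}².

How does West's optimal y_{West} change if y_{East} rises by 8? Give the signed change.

Fishing fleet West's profit: π = y_{West}(64.2 − (y_{West} + y_{East})) − 21y_{West}.
∂π/∂y_{West} = 43.2 − 2y_{West} − y_{East} = 0, so y_{West} = 21.6 − 0.5y_{East}.
The reaction-function slope is −0.5, so an 8-unit rise in y_{East} moves y_{West} by −0.5 × 8 = −4. West's best response falls — the actions are strategic substitutes.

-4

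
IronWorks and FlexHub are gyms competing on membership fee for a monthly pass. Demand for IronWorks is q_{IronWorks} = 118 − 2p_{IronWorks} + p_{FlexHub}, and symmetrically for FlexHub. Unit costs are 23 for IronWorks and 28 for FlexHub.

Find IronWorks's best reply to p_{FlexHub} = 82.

IronWorks's profit: π = (p_{IronWorks} − 23)(118 − 2p_{IronWorks} + p_{FlexHub}).
∂π/∂p_{IronWorks} = 164 − 4p_{IronWorks} + p_{FlexHub} = 0 ⇒ p_{IronWorks} = 41 + 0.25p_{FlexHub}.
At p_{FlexHub} = 82: p_{IronWorks} = 41 + 0.25·82 = 61.5.

61.5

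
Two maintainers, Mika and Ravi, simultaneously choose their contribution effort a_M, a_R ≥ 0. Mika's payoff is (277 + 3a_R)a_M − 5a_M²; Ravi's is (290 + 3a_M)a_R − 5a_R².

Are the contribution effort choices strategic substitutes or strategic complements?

strategic complements

Expanding Mika's payoff: 277a_M + 3a_Ra_M − 5a_M².
∂π/∂a_M = 277 + 3a_R − 10a_M = 0, so a_M = 27.7 + 0.3a_R.
The best-response slope da_M/da_R = 0.3 > 0: the reaction function is upward-sloping, so the choices are strategic complements.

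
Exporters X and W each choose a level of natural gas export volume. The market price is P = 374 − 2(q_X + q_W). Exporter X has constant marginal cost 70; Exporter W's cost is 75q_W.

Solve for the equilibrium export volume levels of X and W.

51.5, 49

Exporter X's profit: π = q_X(374 − 2(q_X + q_W)) − 70q_X.
∂π/∂q_X = 304 − 4q_X − 2q_W = 0, so q_X = 76 − 0.5q_W.
By the same steps for W: q_W = 74.75 − 0.5q_X.
Substituting the second reaction function into the first: q_X = 76 − 0.5(74.75 − 0.5q_X), which gives 0.75q_X = 38.625 ⇒ q_X = 51.5.
Then q_W = 74.75 − 0.5·51.5 = 49.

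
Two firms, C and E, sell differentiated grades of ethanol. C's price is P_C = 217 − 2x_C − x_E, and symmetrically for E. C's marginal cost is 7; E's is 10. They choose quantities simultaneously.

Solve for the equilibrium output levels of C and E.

42.2, 41.2

Firm C's profit: π = x_C(217 − 2x_C − x_E) − 7x_C.
∂π/∂x_C = 210 − 4x_C − x_E = 0 ⇒ x_C = 52.5 − 0.25x_E.
Similarly x_E = 51.75 − 0.25x_C.
Plugging x_E into C's best response: x_C = 52.5 − 0.25(51.75 − 0.25x_C) ⇒ 0.9375x_C = 39.5625, so x_C = 42.2.
Then x_E = 51.75 − 0.25·42.2 = 41.2.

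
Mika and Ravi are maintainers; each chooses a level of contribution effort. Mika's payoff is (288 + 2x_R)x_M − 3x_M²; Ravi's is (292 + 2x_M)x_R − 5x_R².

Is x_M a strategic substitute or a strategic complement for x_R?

Expanding Mika's payoff: 288x_M + 2x_Rx_M − 3x_M².
∂π/∂x_M = 288 + 2x_R − 6x_M = 0, so x_M = 48 + (1/3)x_R.
The best-response slope dx_M/dx_R = 1/3 > 0: the reaction function is upward-sloping, so the choices are strategic complements.

strategic complements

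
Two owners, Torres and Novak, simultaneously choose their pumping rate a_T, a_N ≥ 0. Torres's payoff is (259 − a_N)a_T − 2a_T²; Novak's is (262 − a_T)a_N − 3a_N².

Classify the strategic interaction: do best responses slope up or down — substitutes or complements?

strategic substitutes

Expanding Torres's payoff: 259a_T − a_Na_T − 2a_T².
∂π/∂a_T = 259 − a_N − 4a_T = 0, so a_T = 64.75 − 0.25a_N.
The best-response slope da_T/da_N = −0.25 < 0: the reaction function is downward-sloping, so the choices are strategic substitutes.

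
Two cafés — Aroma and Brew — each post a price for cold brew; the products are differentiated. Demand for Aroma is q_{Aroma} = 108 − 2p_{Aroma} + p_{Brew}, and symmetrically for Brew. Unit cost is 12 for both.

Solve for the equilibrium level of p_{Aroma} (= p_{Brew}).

44

Aroma's profit: π = (p_{Aroma} − 12)(108 − 2p_{Aroma} + p_{Brew}).
∂π/∂p_{Aroma} = 132 − 4p_{Aroma} + p_{Brew} = 0 ⇒ p_{Aroma} = 33 + 0.25p_{Brew}.
The game is symmetric, so in equilibrium p_{Brew} = p_{Aroma}: the reaction function gives 0.75p_{Aroma} = 33, hence p_{Aroma} = 44.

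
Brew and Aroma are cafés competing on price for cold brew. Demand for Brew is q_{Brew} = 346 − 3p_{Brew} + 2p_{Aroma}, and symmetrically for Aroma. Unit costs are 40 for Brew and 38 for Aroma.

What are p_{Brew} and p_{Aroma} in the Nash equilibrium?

Brew's profit: π = (p_{Brew} − 40)(346 − 3p_{Brew} + 2p_{Aroma}).
∂π/∂p_{Brew} = 466 − 6p_{Brew} + 2p_{Aroma} = 0 ⇒ p_{Brew} = 233/3 + (1/3)p_{Aroma}.
Similarly p_{Aroma} = 230/3 + (1/3)p_{Brew}.
Solving the two reaction functions simultaneously: (1 − (1/3)(1/3))p_{Brew} = 233/3 + (1/3)·(230/3), so (8/9)p_{Brew} = 929/9 and p_{Brew} = 116.125.
Then p_{Aroma} = 230/3 + (1/3)·116.125 = 115.375.

116.125, 115.375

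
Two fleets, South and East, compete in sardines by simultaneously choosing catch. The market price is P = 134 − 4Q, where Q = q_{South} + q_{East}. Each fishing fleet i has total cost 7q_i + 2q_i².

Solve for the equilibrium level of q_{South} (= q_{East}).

Fishing fleet South's profit: π = q_{South}(134 − 4(q_{South} + q_{East})) − 7q_{South} − 2q_{South}².
∂π/∂q_{South} = 127 − 12q_{South} − 4q_{East} = 0, so q_{South} = 127/12 − (1/3)q_{East}.
By symmetry q_{East} = q_{South}; substituting into the reaction function, (4/3)q_{South} = 127/12 and q_{South} = 7.9375.

7.9375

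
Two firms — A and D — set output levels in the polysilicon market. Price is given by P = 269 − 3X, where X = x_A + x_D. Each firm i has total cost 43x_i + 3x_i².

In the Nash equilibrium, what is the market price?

Firm A's profit: π = x_A(269 − 3(x_A + x_D)) − 43x_A − 3x_A².
∂π/∂x_A = 226 − 12x_A − 3x_D = 0, so x_A = 113/6 − 0.25x_D.
Setting x_A = x_D in the reaction function: x_A = 113/6 − 0.25x_A, so x_A = (113/6) / 1.25 = 226/15.
Equilibrium price: P = 269 − 3·(452/15) = 178.6.

178.6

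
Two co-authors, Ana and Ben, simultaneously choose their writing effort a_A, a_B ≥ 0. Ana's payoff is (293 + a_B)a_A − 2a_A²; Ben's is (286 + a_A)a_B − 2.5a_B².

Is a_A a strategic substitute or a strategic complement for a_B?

strategic complements

Expanding Ana's payoff: 293a_A + a_Ba_A − 2a_A².
∂π/∂a_A = 293 + a_B − 4a_A = 0, so a_A = 73.25 + 0.25a_B.
The best-response slope da_A/da_B = 0.25 > 0: the reaction function is upward-sloping, so the choices are strategic complements.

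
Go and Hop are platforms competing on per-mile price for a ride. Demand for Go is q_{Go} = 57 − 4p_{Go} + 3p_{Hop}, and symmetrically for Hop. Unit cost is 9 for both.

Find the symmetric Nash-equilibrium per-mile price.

Go's profit: π = (p_{Go} − 9)(57 − 4p_{Go} + 3p_{Hop}).
∂π/∂p_{Go} = 93 − 8p_{Go} + 3p_{Hop} = 0 ⇒ p_{Go} = 11.625 + 0.375p_{Hop}.
By symmetry p_{Hop} = p_{Go}; substituting into the reaction function, 0.625p_{Go} = 11.625 and p_{Go} = 18.6.

18.6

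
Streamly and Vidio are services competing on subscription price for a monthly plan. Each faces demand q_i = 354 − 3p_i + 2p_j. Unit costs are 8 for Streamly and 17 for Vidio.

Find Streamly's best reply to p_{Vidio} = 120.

Streamly's profit: π = (p_{Streamly} − 8)(354 − 3p_{Streamly} + 2p_{Vidio}).
∂π/∂p_{Streamly} = 378 − 6p_{Streamly} + 2p_{Vidio} = 0 ⇒ p_{Streamly} = 63 + (1/3)p_{Vidio}.
At p_{Vidio} = 120: p_{Streamly} = 63 + (1/3)·120 = 103.

103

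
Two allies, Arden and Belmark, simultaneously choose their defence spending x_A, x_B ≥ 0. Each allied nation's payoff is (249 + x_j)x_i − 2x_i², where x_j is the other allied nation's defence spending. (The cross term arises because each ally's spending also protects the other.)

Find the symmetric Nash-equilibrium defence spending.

83

Arden's payoff is (249 + x_B)x_A − 2x_A².
∂π/∂x_A = 249 + x_B − 4x_A = 0, so x_A = 62.25 + 0.25x_B.
The game is symmetric, so in equilibrium x_B = x_A: the reaction function gives 0.75x_A = 62.25, hence x_A = 83.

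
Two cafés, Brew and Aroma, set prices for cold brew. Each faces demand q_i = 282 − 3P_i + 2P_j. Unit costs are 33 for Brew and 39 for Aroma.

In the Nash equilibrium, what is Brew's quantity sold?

Brew's profit: π = (P_{Brew} − 33)(282 − 3P_{Brew} + 2P_{Aroma}).
∂π/∂P_{Brew} = 381 − 6P_{Brew} + 2P_{Aroma} = 0 ⇒ P_{Brew} = 63.5 + (1/3)P_{Aroma}.
Similarly P_{Aroma} = 66.5 + (1/3)P_{Brew}.
Substituting the second reaction function into the first: P_{Brew} = 63.5 + (1/3)(66.5 + (1/3)P_{Brew}), which gives (8/9)P_{Brew} = 257/3 ⇒ P_{Brew} = 96.375.
Then P_{Aroma} = 66.5 + (1/3)·96.375 = 98.625.
q_{Brew} = 282 − 3·96.375 + 2·98.625 = 190.125.

190.125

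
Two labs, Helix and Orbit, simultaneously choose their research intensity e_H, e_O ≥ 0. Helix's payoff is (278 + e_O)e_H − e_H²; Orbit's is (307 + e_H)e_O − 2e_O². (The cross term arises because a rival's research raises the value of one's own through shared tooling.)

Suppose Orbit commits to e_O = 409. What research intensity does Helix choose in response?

343.5

Expanding Helix's payoff: 278e_H + e_Oe_H − e_H².
∂π/∂e_H = 278 + e_O − 2e_H = 0, so e_H = 139 + 0.5e_O.
At e_O = 409: e_H = 139 + 0.5·409 = 343.5.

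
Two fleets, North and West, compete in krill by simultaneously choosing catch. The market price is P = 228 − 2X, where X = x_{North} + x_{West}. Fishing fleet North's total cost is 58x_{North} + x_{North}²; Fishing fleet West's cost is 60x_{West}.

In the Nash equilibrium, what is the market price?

126.8

Fishing fleet North's profit: π = x_{North}(228 − 2(x_{North} + x_{West})) − 58x_{North} − x_{North}².
∂π/∂x_{North} = 170 − 6x_{North} − 2x_{West} = 0, so x_{North} = 85/3 − (1/3)x_{West}.
For West: ∂π/∂x_{West} = 168 − 4x_{West} − 2x_{North} = 0 ⇒ x_{West} = 42 − 0.5x_{North}.
Solving the two reaction functions simultaneously: (1 − (−1/3)(−0.5))x_{North} = 85/3 − (1/3)·42, so (5/6)x_{North} = 43/3 and x_{North} = 17.2.
Then x_{West} = 42 − 0.5·17.2 = 33.4.
Equilibrium price: P = 228 − 2·50.6 = 126.8.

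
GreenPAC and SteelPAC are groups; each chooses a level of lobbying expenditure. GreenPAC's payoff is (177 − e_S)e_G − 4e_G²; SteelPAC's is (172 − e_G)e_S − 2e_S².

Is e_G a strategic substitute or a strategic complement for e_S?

Expanding GreenPAC's payoff: 177e_G − e_Se_G − 4e_G².
∂π/∂e_G = 177 − e_S − 8e_G = 0, so e_G = 22.125 − 0.125e_S.
The best-response slope de_G/de_S = −0.125 < 0: the reaction function is downward-sloping, so the choices are strategic substitutes.

strategic substitutes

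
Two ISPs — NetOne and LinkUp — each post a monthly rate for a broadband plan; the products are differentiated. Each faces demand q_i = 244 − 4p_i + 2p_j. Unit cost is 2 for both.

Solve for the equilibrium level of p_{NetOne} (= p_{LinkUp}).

NetOne's profit: π = (p_{NetOne} − 2)(244 − 4p_{NetOne} + 2p_{LinkUp}).
∂π/∂p_{NetOne} = 252 − 8p_{NetOne} + 2p_{LinkUp} = 0 ⇒ p_{NetOne} = 31.5 + 0.25p_{LinkUp}.
Setting p_{NetOne} = p_{LinkUp} in the reaction function: p_{NetOne} = 31.5 + 0.25p_{NetOne}, so p_{NetOne} = 31.5 / 0.75 = 42.

42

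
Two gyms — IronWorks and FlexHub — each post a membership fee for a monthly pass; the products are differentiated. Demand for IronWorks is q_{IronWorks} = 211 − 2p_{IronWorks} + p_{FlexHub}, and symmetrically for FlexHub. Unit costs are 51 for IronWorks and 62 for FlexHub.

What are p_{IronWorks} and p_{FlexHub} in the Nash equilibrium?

IronWorks's profit: π = (p_{IronWorks} − 51)(211 − 2p_{IronWorks} + p_{FlexHub}).
∂π/∂p_{IronWorks} = 313 − 4p_{IronWorks} + p_{FlexHub} = 0 ⇒ p_{IronWorks} = 78.25 + 0.25p_{FlexHub}.
Similarly p_{FlexHub} = 83.75 + 0.25p_{IronWorks}.
Solving the two reaction functions simultaneously: (1 − (0.25)(0.25))p_{IronWorks} = 78.25 + 0.25·83.75, so 0.9375p_{IronWorks} = 99.1875 and p_{IronWorks} = 105.8.
Then p_{FlexHub} = 83.75 + 0.25·105.8 = 110.2.

105.8, 110.2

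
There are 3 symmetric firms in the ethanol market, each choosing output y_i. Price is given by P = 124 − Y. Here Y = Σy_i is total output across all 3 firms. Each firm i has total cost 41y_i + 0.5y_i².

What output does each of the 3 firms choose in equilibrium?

16.6

A representative firm's profit is π_i = y_i(124 − Y) − 41y_i − 0.5y_i², with Y = y_i + Σ_{j≠i} y_j.
First-order condition: 83 − 3y_i − Σ_{j≠i} y_j = 0.
With identical firms, set every y_j = y: then 83 − 3y − 2y = 0, i.e. y = 83/5 = 16.6.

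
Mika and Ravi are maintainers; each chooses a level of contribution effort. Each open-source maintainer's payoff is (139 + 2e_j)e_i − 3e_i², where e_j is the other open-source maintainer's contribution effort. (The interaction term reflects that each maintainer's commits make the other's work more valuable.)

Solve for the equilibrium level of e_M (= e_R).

Mika's payoff is (139 + 2e_R)e_M − 3e_M².
∂π/∂e_M = 139 + 2e_R − 6e_M = 0, so e_M = 139/6 + (1/3)e_R.
By symmetry e_R = e_M; substituting into the reaction function, (2/3)e_M = 139/6 and e_M = 34.75.

34.75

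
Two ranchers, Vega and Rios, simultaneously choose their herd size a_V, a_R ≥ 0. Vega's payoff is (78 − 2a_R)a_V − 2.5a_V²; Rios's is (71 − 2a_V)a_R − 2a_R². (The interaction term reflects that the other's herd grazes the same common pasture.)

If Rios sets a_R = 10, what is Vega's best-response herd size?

11.6

Expanding Vega's payoff: 78a_V − 2a_Ra_V − 2.5a_V².
∂π/∂a_V = 78 − 2a_R − 5a_V = 0, so a_V = 15.6 − 0.4a_R.
At a_R = 10: a_V = 15.6 − 0.4·10 = 11.6.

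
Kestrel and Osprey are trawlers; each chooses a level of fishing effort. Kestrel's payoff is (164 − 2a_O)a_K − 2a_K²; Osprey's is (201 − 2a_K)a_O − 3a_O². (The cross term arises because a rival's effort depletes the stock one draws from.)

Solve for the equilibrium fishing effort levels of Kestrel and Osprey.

Expanding Kestrel's payoff: 164a_K − 2a_Oa_K − 2a_K².
∂π/∂a_K = 164 − 2a_O − 4a_K = 0, so a_K = 41 − 0.5a_O.
Likewise for Osprey: a_O = 33.5 − (1/3)a_K.
Substituting the second reaction function into the first: a_K = 41 − 0.5(33.5 − (1/3)a_K), which gives (5/6)a_K = 24.25 ⇒ a_K = 29.1.
Then a_O = 33.5 − (1/3)·29.1 = 23.8.

29.1, 23.8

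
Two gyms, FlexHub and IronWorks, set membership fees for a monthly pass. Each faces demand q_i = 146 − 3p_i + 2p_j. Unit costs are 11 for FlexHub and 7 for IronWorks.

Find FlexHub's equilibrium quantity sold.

99

FlexHub's profit: π = (p_{FlexHub} − 11)(146 − 3p_{FlexHub} + 2p_{IronWorks}).
∂π/∂p_{FlexHub} = 179 − 6p_{FlexHub} + 2p_{IronWorks} = 0 ⇒ p_{FlexHub} = 179/6 + (1/3)p_{IronWorks}.
Similarly p_{IronWorks} = 167/6 + (1/3)p_{FlexHub}.
Substituting the second reaction function into the first: p_{FlexHub} = 179/6 + (1/3)(167/6 + (1/3)p_{FlexHub}), which gives (8/9)p_{FlexHub} = 352/9 ⇒ p_{FlexHub} = 44.
Then p_{IronWorks} = 167/6 + (1/3)·44 = 42.5.
q_{FlexHub} = 146 − 3·44 + 2·42.5 = 99.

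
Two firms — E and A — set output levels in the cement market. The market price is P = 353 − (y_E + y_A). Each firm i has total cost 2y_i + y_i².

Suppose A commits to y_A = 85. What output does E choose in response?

66.5

Firm E's profit: π = y_E(353 − (y_E + y_A)) − 2y_E − y_E².
∂π/∂y_E = 351 − 4y_E − y_A = 0, so y_E = 87.75 − 0.25y_A.
At y_A = 85: y_E = 87.75 − 0.25·85 = 66.5.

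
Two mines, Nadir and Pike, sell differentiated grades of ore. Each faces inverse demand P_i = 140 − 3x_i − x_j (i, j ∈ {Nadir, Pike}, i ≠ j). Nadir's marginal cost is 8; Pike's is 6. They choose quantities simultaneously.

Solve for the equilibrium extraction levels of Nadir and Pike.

18.8, 19.2

Mine Nadir's profit: π = x_{Nadir}(140 − 3x_{Nadir} − x_{Pike}) − 8x_{Nadir}.
∂π/∂x_{Nadir} = 132 − 6x_{Nadir} − x_{Pike} = 0 ⇒ x_{Nadir} = 22 − (1/6)x_{Pike}.
Similarly x_{Pike} = 67/3 − (1/6)x_{Nadir}.
Plugging x_{Pike} into Nadir's best response: x_{Nadir} = 22 − (1/6)(67/3 − (1/6)x_{Nadir}) ⇒ (35/36)x_{Nadir} = 329/18, so x_{Nadir} = 18.8.
Then x_{Pike} = 67/3 − (1/6)·18.8 = 19.2.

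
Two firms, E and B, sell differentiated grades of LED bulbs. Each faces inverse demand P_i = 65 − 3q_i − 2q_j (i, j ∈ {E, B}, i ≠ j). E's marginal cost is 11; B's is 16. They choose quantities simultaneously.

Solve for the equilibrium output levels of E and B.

Firm E's profit: π = q_E(65 − 3q_E − 2q_B) − 11q_E.
∂π/∂q_E = 54 − 6q_E − 2q_B = 0 ⇒ q_E = 9 − (1/3)q_B.
Similarly q_B = 49/6 − (1/3)q_E.
Solving the two reaction functions simultaneously: (1 − (−1/3)(−1/3))q_E = 9 − (1/3)·(49/6), so (8/9)q_E = 113/18 and q_E = 7.0625.
Then q_B = 49/6 − (1/3)·7.0625 = 5.8125.

7.0625, 5.8125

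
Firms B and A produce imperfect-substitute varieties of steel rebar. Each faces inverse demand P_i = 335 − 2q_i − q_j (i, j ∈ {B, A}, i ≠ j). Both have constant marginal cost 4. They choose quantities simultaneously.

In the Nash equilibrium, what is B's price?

136.4

Firm B's profit: π = q_B(335 − 2q_B − q_A) − 4q_B.
∂π/∂q_B = 331 − 4q_B − q_A = 0 ⇒ q_B = 82.75 − 0.25q_A.
The game is symmetric, so in equilibrium q_A = q_B: the reaction function gives 1.25q_B = 82.75, hence q_B = 66.2.
P_B = 335 − 2·66.2 − 66.2 = 136.4.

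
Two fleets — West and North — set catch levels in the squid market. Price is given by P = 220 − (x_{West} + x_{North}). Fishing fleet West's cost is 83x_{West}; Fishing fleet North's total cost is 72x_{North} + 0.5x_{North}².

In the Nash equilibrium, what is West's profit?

2766.76

Fishing fleet West's profit: π = x_{West}(220 − (x_{West} + x_{North})) − 83x_{West}.
∂π/∂x_{West} = 137 − 2x_{West} − x_{North} = 0, so x_{West} = 68.5 − 0.5x_{North}.
For North: ∂π/∂x_{North} = 148 − 3x_{North} − x_{West} = 0 ⇒ x_{North} = 148/3 − (1/3)x_{West}.
Plugging x_{North} into West's best response: x_{West} = 68.5 − 0.5(148/3 − (1/3)x_{West}) ⇒ (5/6)x_{West} = 263/6, so x_{West} = 52.6.
Then x_{North} = 148/3 − (1/3)·52.6 = 31.8.
Price P = 220 − 84.4 = 135.6.
West's profit: (135.6 − 83)·52.6 = 2766.76.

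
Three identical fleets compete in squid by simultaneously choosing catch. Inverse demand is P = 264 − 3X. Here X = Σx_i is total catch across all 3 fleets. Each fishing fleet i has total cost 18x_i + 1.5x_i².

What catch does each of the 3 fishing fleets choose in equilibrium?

A representative fishing fleet's profit is π_i = x_i(264 − 3X) − 18x_i − 1.5x_i², with X = x_i + Σ_{j≠i} x_j.
First-order condition: 246 − 9x_i − 3Σ_{j≠i} x_j = 0.
In a symmetric equilibrium every fishing fleet chooses the same x, so Σ_{j≠i} x_j = 2x. The condition becomes 246 − 15x = 0, giving x = 246/15 = 16.4.

16.4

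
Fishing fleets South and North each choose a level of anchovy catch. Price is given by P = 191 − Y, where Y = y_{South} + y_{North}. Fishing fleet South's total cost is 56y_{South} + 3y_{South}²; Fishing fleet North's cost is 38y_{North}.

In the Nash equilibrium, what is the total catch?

80.4

Fishing fleet South's profit: π = y_{South}(191 − (y_{South} + y_{North})) − 56y_{South} − 3y_{South}².
∂π/∂y_{South} = 135 − 8y_{South} − y_{North} = 0, so y_{South} = 16.875 − 0.125y_{North}.
For North: ∂π/∂y_{North} = 153 − 2y_{North} − y_{South} = 0 ⇒ y_{North} = 76.5 − 0.5y_{South}.
Solving the two reaction functions simultaneously: (1 − (−0.125)(−0.5))y_{South} = 16.875 − 0.125·76.5, so 0.9375y_{South} = 7.3125 and y_{South} = 7.8.
Then y_{North} = 76.5 − 0.5·7.8 = 72.6.
Total catch: 7.8 + 72.6 = 80.4.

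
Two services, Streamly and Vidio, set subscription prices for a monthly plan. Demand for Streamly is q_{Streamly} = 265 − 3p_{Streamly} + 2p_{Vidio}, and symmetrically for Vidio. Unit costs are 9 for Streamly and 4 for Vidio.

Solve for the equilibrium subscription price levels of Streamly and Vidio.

Streamly's profit: π = (p_{Streamly} − 9)(265 − 3p_{Streamly} + 2p_{Vidio}).
∂π/∂p_{Streamly} = 292 − 6p_{Streamly} + 2p_{Vidio} = 0 ⇒ p_{Streamly} = 146/3 + (1/3)p_{Vidio}.
Similarly p_{Vidio} = 277/6 + (1/3)p_{Streamly}.
Solving the two reaction functions simultaneously: (1 − (1/3)(1/3))p_{Streamly} = 146/3 + (1/3)·(277/6), so (8/9)p_{Streamly} = 1153/18 and p_{Streamly} = 72.0625.
Then p_{Vidio} = 277/6 + (1/3)·72.0625 = 70.1875.

72.0625, 70.1875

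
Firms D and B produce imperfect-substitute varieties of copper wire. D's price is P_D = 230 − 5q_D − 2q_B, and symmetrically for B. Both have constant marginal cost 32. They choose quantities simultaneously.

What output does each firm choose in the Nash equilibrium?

Firm D's profit: π = q_D(230 − 5q_D − 2q_B) − 32q_D.
∂π/∂q_D = 198 − 10q_D − 2q_B = 0 ⇒ q_D = 19.8 − 0.2q_B.
Setting q_D = q_B in the reaction function: q_D = 19.8 − 0.2q_D, so q_D = 19.8 / 1.2 = 16.5.

16.5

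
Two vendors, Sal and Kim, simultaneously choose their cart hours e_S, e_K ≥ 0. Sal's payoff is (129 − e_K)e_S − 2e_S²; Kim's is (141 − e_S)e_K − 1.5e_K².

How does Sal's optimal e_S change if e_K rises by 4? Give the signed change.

Expanding Sal's payoff: 129e_S − e_Ke_S − 2e_S².
∂π/∂e_S = 129 − e_K − 4e_S = 0, so e_S = 32.25 − 0.25e_K.
The reaction-function slope is −0.25, so a 4-unit rise in e_K moves e_S by −0.25 × 4 = −1. Sal's best response falls — the actions are strategic substitutes.

-1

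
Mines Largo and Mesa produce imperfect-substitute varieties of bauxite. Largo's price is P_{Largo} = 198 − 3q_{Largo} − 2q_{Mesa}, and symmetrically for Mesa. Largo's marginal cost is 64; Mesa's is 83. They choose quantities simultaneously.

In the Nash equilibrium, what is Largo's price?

Mine Largo's profit: π = q_{Largo}(198 − 3q_{Largo} − 2q_{Mesa}) − 64q_{Largo}.
∂π/∂q_{Largo} = 134 − 6q_{Largo} − 2q_{Mesa} = 0 ⇒ q_{Largo} = 67/3 − (1/3)q_{Mesa}.
Similarly q_{Mesa} = 115/6 − (1/3)q_{Largo}.
Plugging q_{Mesa} into Largo's best response: q_{Largo} = 67/3 − (1/3)(115/6 − (1/3)q_{Largo}) ⇒ (8/9)q_{Largo} = 287/18, so q_{Largo} = 17.9375.
Then q_{Mesa} = 115/6 − (1/3)·17.9375 = 13.1875.
P_{Largo} = 198 − 3·17.9375 − 2·13.1875 = 117.8125.

117.8125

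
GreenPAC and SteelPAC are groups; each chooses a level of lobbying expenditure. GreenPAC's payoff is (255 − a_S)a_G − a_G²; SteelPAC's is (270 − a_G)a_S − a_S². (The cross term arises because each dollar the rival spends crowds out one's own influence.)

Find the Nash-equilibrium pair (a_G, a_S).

80, 95

Expanding GreenPAC's payoff: 255a_G − a_Sa_G − a_G².
∂π/∂a_G = 255 − a_S − 2a_G = 0, so a_G = 127.5 − 0.5a_S.
Likewise for SteelPAC: a_S = 135 − 0.5a_G.
Plugging a_S into GreenPAC's best response: a_G = 127.5 − 0.5(135 − 0.5a_G) ⇒ 0.75a_G = 60, so a_G = 80.
Then a_S = 135 − 0.5·80 = 95.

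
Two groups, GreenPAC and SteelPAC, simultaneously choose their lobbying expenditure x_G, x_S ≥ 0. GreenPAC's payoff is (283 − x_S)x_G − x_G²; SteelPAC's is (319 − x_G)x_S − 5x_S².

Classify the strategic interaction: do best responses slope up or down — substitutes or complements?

Expanding GreenPAC's payoff: 283x_G − x_Sx_G − x_G².
∂π/∂x_G = 283 − x_S − 2x_G = 0, so x_G = 141.5 − 0.5x_S.
The best-response slope dx_G/dx_S = −0.5 < 0: the reaction function is downward-sloping, so the choices are strategic substitutes.

strategic substitutes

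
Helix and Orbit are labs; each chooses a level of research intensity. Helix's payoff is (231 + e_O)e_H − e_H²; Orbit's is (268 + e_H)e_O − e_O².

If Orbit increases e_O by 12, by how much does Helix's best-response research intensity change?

Expanding Helix's payoff: 231e_H + e_Oe_H − e_H².
∂π/∂e_H = 231 + e_O − 2e_H = 0, so e_H = 115.5 + 0.5e_O.
The reaction-function slope is 0.5, so a 12-unit rise in e_O moves e_H by 0.5 × 12 = 6. Helix's best response rises — the actions are strategic complements.

6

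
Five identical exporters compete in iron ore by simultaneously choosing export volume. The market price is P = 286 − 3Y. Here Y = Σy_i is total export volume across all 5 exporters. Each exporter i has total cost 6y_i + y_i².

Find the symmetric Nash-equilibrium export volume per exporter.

A representative exporter's profit is π_i = y_i(286 − 3Y) − 6y_i − y_i², with Y = y_i + Σ_{j≠i} y_j.
First-order condition: 280 − 8y_i − 3Σ_{j≠i} y_j = 0.
In a symmetric equilibrium every exporter chooses the same y, so Σ_{j≠i} y_j = 4y. The condition becomes 280 − 20y = 0, giving y = 280/20 = 14.

14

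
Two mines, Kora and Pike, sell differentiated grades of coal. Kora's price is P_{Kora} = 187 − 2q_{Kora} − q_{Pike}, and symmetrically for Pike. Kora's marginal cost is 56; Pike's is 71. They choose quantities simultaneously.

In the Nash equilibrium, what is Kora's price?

Mine Kora's profit: π = q_{Kora}(187 − 2q_{Kora} − q_{Pike}) − 56q_{Kora}.
∂π/∂q_{Kora} = 131 − 4q_{Kora} − q_{Pike} = 0 ⇒ q_{Kora} = 32.75 − 0.25q_{Pike}.
Similarly q_{Pike} = 29 − 0.25q_{Kora}.
Plugging q_{Pike} into Kora's best response: q_{Kora} = 32.75 − 0.25(29 − 0.25q_{Kora}) ⇒ 0.9375q_{Kora} = 25.5, so q_{Kora} = 27.2.
Then q_{Pike} = 29 − 0.25·27.2 = 22.2.
P_{Kora} = 187 − 2·27.2 − 22.2 = 110.4.

110.4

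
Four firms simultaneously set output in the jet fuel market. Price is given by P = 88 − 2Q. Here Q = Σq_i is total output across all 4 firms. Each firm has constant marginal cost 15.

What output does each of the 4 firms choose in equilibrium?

7.3

A representative firm's profit is π_i = q_i(88 − 2Q) − 15q_i, with Q = q_i + Σ_{j≠i} q_j.
First-order condition: 73 − 4q_i − 2Σ_{j≠i} q_j = 0.
Imposing symmetry (q_j = q for all j) turns Σ_{j≠i} q_j into 3q, so 73 = 10q and q = 7.3.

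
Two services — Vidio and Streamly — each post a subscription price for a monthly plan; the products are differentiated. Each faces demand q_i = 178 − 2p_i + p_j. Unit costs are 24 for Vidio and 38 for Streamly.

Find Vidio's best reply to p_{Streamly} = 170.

99

Vidio's profit: π = (p_{Vidio} − 24)(178 − 2p_{Vidio} + p_{Streamly}).
∂π/∂p_{Vidio} = 226 − 4p_{Vidio} + p_{Streamly} = 0 ⇒ p_{Vidio} = 56.5 + 0.25p_{Streamly}.
At p_{Streamly} = 170: p_{Vidio} = 56.5 + 0.25·170 = 99.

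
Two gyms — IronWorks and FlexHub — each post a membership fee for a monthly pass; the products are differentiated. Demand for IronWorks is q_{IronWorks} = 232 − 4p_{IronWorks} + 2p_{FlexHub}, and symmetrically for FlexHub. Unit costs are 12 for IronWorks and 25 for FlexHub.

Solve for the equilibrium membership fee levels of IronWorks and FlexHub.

IronWorks's profit: π = (p_{IronWorks} − 12)(232 − 4p_{IronWorks} + 2p_{FlexHub}).
∂π/∂p_{IronWorks} = 280 − 8p_{IronWorks} + 2p_{FlexHub} = 0 ⇒ p_{IronWorks} = 35 + 0.25p_{FlexHub}.
Similarly p_{FlexHub} = 41.5 + 0.25p_{IronWorks}.
Plugging p_{FlexHub} into IronWorks's best response: p_{IronWorks} = 35 + 0.25(41.5 + 0.25p_{IronWorks}) ⇒ 0.9375p_{IronWorks} = 45.375, so p_{IronWorks} = 48.4.
Then p_{FlexHub} = 41.5 + 0.25·48.4 = 53.6.

48.4, 53.6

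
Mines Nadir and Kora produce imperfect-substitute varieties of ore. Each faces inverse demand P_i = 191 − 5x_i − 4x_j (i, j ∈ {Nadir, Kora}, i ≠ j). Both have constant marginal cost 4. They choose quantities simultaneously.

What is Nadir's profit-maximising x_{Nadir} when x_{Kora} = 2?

17.9

Mine Nadir's profit: π = x_{Nadir}(191 − 5x_{Nadir} − 4x_{Kora}) − 4x_{Nadir}.
∂π/∂x_{Nadir} = 187 − 10x_{Nadir} − 4x_{Kora} = 0 ⇒ x_{Nadir} = 18.7 − 0.4x_{Kora}.
At x_{Kora} = 2: x_{Nadir} = 18.7 − 0.4·2 = 17.9.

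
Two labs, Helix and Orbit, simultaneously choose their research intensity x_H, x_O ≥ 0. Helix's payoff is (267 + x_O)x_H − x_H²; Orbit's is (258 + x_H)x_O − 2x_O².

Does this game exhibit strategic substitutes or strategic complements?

strategic complements

Expanding Helix's payoff: 267x_H + x_Ox_H − x_H².
∂π/∂x_H = 267 + x_O − 2x_H = 0, so x_H = 133.5 + 0.5x_O.
The best-response slope dx_H/dx_O = 0.5 > 0: the reaction function is upward-sloping, so the choices are strategic complements.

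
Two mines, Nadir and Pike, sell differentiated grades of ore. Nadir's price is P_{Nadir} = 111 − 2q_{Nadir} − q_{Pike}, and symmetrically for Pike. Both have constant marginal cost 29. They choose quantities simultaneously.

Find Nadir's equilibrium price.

61.8

Mine Nadir's profit: π = q_{Nadir}(111 − 2q_{Nadir} − q_{Pike}) − 29q_{Nadir}.
∂π/∂q_{Nadir} = 82 − 4q_{Nadir} − q_{Pike} = 0 ⇒ q_{Nadir} = 20.5 − 0.25q_{Pike}.
Setting q_{Nadir} = q_{Pike} in the reaction function: q_{Nadir} = 20.5 − 0.25q_{Nadir}, so q_{Nadir} = 20.5 / 1.25 = 16.4.
P_{Nadir} = 111 − 2·16.4 − 16.4 = 61.8.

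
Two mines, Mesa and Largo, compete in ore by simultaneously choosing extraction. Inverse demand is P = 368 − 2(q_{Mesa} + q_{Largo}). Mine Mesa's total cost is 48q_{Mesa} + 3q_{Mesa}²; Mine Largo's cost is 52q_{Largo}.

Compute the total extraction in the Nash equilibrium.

Mine Mesa's profit: π = q_{Mesa}(368 − 2(q_{Mesa} + q_{Largo})) − 48q_{Mesa} − 3q_{Mesa}².
∂π/∂q_{Mesa} = 320 − 10q_{Mesa} − 2q_{Largo} = 0, so q_{Mesa} = 32 − 0.2q_{Largo}.
For Largo: ∂π/∂q_{Largo} = 316 − 4q_{Largo} − 2q_{Mesa} = 0 ⇒ q_{Largo} = 79 − 0.5q_{Mesa}.
Substituting the second reaction function into the first: q_{Mesa} = 32 − 0.2(79 − 0.5q_{Mesa}), which gives 0.9q_{Mesa} = 16.2 ⇒ q_{Mesa} = 18.
Then q_{Largo} = 79 − 0.5·18 = 70.
Total extraction: 18 + 70 = 88.

88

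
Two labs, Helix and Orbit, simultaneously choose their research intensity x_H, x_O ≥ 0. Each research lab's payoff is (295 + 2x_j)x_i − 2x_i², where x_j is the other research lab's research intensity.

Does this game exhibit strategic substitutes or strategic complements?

strategic complements

Helix's payoff is (295 + 2x_O)x_H − 2x_H².
∂π/∂x_H = 295 + 2x_O − 4x_H = 0, so x_H = 73.75 + 0.5x_O.
The best-response slope dx_H/dx_O = 0.5 > 0: the reaction function is upward-sloping, so the choices are strategic complements.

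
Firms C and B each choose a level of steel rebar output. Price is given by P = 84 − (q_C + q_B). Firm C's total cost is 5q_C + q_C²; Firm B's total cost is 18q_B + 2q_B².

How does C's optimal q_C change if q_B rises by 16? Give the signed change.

-4

Firm C's profit: π = q_C(84 − (q_C + q_B)) − 5q_C − q_C².
∂π/∂q_C = 79 − 4q_C − q_B = 0, so q_C = 19.75 − 0.25q_B.
The reaction-function slope is −0.25, so a 16-unit rise in q_B moves q_C by −0.25 × 16 = −4. C's best response falls — the actions are strategic substitutes.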